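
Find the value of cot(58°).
cot(58°) = 0.6249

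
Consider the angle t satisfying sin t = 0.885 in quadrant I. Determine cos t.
cos t = √(1 - sin²t) = 0.4656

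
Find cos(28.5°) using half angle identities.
cos(28.5°) = √((1 + cos 57°)/2) = 0.8788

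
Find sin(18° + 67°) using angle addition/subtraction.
sin(18° + 67°) = sin 18° cos 67° + cos 18° sin 67° = 0.9962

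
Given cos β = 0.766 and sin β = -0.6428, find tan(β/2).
tan(β/2) = sin β / (1 + cos β) = -0.364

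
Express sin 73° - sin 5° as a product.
sin 73° - sin 5° = 2 cos(39°) sin(34°)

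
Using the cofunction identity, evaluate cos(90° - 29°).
cos(90° - 29°) = sin(29°) = 0.4848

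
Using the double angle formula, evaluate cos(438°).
cos(438°) = cos²219° - sin²219° = 0.2079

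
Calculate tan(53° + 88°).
tan(53° + 88°) = (tan 53° + tan 88°)/(1 - tan 53° tan 88°) = -0.8098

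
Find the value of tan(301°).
tan(301°) = -1.664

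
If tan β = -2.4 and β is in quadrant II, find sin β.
sin β = 0.9231 (using tan²β + 1 = sec²β)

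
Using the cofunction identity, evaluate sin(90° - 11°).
sin(90° - 11°) = cos(11°) = 0.9816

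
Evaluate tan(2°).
tan(2°) = 0.03492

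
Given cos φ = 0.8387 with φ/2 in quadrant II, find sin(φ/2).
sin(φ/2) = ±√((1 - cos φ)/2); positive since φ/2 ∈ QII, so sin(φ/2) = 0.284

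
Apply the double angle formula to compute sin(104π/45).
sin(104π/45) = 2 sin 52π/45 cos 52π/45 = 0.829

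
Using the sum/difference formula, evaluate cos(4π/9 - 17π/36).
cos(4π/9 - 17π/36) = cos 4π/9 cos 17π/36 + sin 4π/9 sin 17π/36 = 0.9962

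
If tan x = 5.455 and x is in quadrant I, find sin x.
sin x = 0.9836 (using tan²x + 1 = sec²x)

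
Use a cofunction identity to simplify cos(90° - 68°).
cos(90° - 68°) = sin(68°)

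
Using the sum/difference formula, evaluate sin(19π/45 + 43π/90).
sin(19π/45 + 43π/90) = sin 19π/45 cos 43π/90 + cos 19π/45 sin 43π/90 = 0.309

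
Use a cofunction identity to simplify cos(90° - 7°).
cos(90° - 7°) = sin(7°)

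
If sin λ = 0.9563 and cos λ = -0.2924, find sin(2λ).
sin(2λ) = 2 sin λ cos λ = -0.5592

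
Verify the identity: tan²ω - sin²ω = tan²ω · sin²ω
LHS = sin²ω/cos²ω - sin²ω = sin²ω(1/cos²ω - 1) = sin²ω · (1 - cos²ω)/cos²ω = sin²ω · sin²ω/cos²ω = sin²ω · tan²ω = RHS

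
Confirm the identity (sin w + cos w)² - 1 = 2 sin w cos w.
LHS = sin²w + 2 sin w cos w + cos²w - 1 = (sin²w + cos²w) + 2 sin w cos w - 1 = 1 + 2 sin w cos w - 1 = 2 sin w cos w = RHS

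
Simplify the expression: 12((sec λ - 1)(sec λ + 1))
12((sec λ - 1)(sec λ + 1)) = 12(tan²λ) (using Diff. of squares)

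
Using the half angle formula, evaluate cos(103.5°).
cos(103.5°) = -√((1 + cos 207°)/2) = -0.2334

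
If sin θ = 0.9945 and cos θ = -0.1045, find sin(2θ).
sin(2θ) = 2 sin θ cos θ = -0.2079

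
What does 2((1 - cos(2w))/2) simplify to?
2((1 - cos(2w))/2) = 2(sin²w) (using Power reduction)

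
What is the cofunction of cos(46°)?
cos(46°) = sin(90° - 46°) = sin(44°)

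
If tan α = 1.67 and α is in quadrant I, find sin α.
sin α = 0.8579 (using tan²α + 1 = sec²α)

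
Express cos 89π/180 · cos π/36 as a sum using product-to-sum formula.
cos 89π/180 cos π/36 = (1/2)[cos(89π/180-π/36) + cos(89π/180+π/36)]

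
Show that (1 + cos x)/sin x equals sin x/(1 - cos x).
RHS = sin x(1 + cos x) / ((1 - cos x)(1 + cos x)) = sin x(1 + cos x) / (1 - cos²x) = sin x(1 + cos x) / sin²x = (1 + cos x)/sin x = LHS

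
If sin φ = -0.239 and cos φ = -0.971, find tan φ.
tan φ = sin φ / cos φ = 0.2461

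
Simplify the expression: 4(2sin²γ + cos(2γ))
4(2sin²γ + cos(2γ)) = 4 (using Double angle)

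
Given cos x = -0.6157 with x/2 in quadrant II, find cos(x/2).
cos(x/2) = ±√((1 + cos x)/2); negative since x/2 ∈ QII, so cos(x/2) = -0.4383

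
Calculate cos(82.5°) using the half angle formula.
cos(82.5°) = √((1 + cos 165°)/2) = 0.1305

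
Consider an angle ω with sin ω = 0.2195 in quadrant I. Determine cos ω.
cos ω = √(1 - sin²ω) = 0.9756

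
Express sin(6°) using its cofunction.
sin(6°) = cos(90° - 6°) = cos(84°)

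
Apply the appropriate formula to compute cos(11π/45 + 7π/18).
cos(11π/45 + 7π/18) = cos 11π/45 cos 7π/18 - sin 11π/45 sin 7π/18 = -0.4067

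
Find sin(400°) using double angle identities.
sin(400°) = 2 sin 200° cos 200° = 0.6428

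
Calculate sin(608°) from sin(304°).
sin(608°) = 2 sin 304° cos 304° = -0.9272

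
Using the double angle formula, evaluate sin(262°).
sin(262°) = 2 sin 131° cos 131° = -0.9903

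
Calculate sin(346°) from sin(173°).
sin(346°) = 2 sin 173° cos 173° = -0.2419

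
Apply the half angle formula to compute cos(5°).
cos(5°) = √((1 + cos 10°)/2) = 0.9962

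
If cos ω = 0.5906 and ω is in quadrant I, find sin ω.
sin ω = 0.807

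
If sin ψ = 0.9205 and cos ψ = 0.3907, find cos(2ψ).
cos(2ψ) = cos²ψ - sin²ψ = -0.6947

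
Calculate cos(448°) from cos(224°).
cos(448°) = cos²224° - sin²224° = 0.0349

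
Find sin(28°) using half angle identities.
sin(28°) = √((1 - cos 56°)/2) = 0.4695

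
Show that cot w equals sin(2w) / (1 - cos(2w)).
RHS = 2 sin w cos w / (2sin²w) = cos w/sin w = cot w = LHS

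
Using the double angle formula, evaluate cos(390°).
cos(390°) = cos²195° - sin²195° = √3/2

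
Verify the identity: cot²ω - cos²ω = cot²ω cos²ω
LHS = cos²ω/sin²ω - cos²ω = cos²ω(1/sin²ω - 1) = cos²ω · (1 - sin²ω)/sin²ω = cos²ω · cos²ω/sin²ω = cos²ω · cot²ω = RHS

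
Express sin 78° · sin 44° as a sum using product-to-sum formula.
sin 78° sin 44° = (1/2)[cos(78°-44°) - cos(78°+44°)]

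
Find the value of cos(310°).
cos(310°) = 0.6428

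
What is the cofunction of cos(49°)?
cos(49°) = sin(90° - 49°) = sin(41°)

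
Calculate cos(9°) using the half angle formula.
cos(9°) = √((1 + cos 18°)/2) = 0.9877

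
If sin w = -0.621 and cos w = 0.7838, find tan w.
tan w = sin w / cos w = -0.7923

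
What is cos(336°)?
cos(336°) = 0.9135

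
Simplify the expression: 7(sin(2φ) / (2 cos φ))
7(sin(2φ) / (2 cos φ)) = 7(sin φ) (using Double angle)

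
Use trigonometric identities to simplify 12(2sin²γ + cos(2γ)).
12(2sin²γ + cos(2γ)) = 12 (using Double angle)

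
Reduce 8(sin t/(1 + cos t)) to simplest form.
8(sin t/(1 + cos t)) = 8(tan(t/2)) (using Half angle)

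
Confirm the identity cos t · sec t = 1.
LHS = cos t · (1/cos t) = 1 = RHS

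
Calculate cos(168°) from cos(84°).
cos(168°) = 2cos²84° - 1 = -0.9781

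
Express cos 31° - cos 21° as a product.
cos 31° - cos 21° = -2 sin(26°) sin(5°)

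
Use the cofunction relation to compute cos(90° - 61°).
cos(90° - 61°) = sin(61°) = 0.8746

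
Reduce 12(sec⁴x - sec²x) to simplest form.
12(sec⁴x - sec²x) = 12(tan⁴x + tan²x) (using Pythagorean)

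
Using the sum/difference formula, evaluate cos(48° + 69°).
cos(48° + 69°) = cos 48° cos 69° - sin 48° sin 69° = -0.454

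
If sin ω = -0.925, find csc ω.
csc ω = 1/sin ω = -1.081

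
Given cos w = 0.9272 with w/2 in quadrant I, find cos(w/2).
cos(w/2) = ±√((1 + cos w)/2); positive since w/2 ∈ QI, so cos(w/2) = 0.9816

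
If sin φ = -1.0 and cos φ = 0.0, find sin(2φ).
sin(2φ) = 2 sin φ cos φ = 0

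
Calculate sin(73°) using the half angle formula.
sin(73°) = √((1 - cos 146°)/2) = 0.9563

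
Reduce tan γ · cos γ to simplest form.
tan γ · cos γ = sin γ (using Quotient identity)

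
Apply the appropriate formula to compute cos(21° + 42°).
cos(21° + 42°) = cos 21° cos 42° - sin 21° sin 42° = 0.454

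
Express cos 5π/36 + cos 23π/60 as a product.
cos 5π/36 + cos 23π/60 = 2 cos(47π/180) cos(-11π/90)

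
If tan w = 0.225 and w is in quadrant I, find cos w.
cos w = 0.9756 (using tan²w + 1 = sec²w)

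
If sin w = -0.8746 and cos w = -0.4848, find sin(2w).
sin(2w) = 2 sin w cos w = 0.848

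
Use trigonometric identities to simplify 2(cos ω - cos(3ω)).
2(cos ω - cos(3ω)) = 2(2 sin(2ω) sin ω) (using Sum-to-product)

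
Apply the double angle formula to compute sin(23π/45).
sin(23π/45) = 2 sin 23π/90 cos 23π/90 = 0.9994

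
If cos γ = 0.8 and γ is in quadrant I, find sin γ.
sin γ = 0.6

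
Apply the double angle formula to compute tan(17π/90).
tan(17π/90) = 2 tan 17π/180 / (1 - tan²17π/180) = 0.6745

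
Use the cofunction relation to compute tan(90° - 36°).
tan(90° - 36°) = cot(36°) = 1.376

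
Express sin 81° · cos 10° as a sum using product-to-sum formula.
sin 81° cos 10° = (1/2)[sin(81°+10°) + sin(81°-10°)]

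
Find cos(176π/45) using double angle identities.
cos(176π/45) = cos²88π/45 - sin²88π/45 = 0.9613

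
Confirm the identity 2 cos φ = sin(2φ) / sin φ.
RHS = 2 sin φ cos φ / sin φ = 2 cos φ = LHS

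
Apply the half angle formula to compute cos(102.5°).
cos(102.5°) = -√((1 + cos 205°)/2) = -0.2164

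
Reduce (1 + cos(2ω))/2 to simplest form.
(1 + cos(2ω))/2 = cos²ω (using Power reduction)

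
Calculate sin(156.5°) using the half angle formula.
sin(156.5°) = √((1 - cos 313°)/2) = 0.3987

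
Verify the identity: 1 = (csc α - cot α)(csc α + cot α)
RHS = csc²α - cot²α = (1 + cot²α) - cot²α = 1 = LHS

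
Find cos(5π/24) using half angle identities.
cos(5π/24) = √((1 + cos 5π/12)/2) = 0.7934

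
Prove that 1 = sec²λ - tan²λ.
RHS = 1/cos²λ - sin²λ/cos²λ = (1 - sin²λ)/cos²λ = cos²λ/cos²λ = 1 = LHS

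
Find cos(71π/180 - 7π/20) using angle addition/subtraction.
cos(71π/180 - 7π/20) = cos 71π/180 cos 7π/20 + sin 71π/180 sin 7π/20 = 0.9903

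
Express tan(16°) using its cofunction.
tan(16°) = cot(90° - 16°) = cot(74°)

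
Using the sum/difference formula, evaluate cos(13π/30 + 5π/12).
cos(13π/30 + 5π/12) = cos 13π/30 cos 5π/12 - sin 13π/30 sin 5π/12 = -0.891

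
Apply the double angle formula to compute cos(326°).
cos(326°) = 1 - 2sin²163° = 0.829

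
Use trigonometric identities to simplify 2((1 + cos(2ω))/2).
2((1 + cos(2ω))/2) = 2(cos²ω) (using Power reduction)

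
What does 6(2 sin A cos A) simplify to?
6(2 sin A cos A) = 6(sin(2A)) (using Double angle)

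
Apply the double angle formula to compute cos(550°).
cos(550°) = cos²275° - sin²275° = -0.9848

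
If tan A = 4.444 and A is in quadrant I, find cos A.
cos A = 0.2195 (using tan²A + 1 = sec²A)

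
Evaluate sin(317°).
sin(317°) = -0.682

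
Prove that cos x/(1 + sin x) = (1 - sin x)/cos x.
RHS = (1 - sin x)(1 + sin x) / (cos x(1 + sin x)) = (1 - sin²x) / (cos x(1 + sin x)) = cos²x / (cos x(1 + sin x)) = cos x/(1 + sin x) = LHS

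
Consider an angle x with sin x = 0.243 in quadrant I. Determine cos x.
cos x = √(1 - sin²x) = 0.97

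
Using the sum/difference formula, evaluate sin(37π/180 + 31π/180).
sin(37π/180 + 31π/180) = sin 37π/180 cos 31π/180 + cos 37π/180 sin 31π/180 = 0.9272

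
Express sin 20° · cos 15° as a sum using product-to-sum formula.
sin 20° cos 15° = (1/2)[sin(20°+15°) + sin(20°-15°)]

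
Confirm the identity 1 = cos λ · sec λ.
RHS = cos λ · (1/cos λ) = 1 = LHS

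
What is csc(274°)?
csc(274°) = -1.002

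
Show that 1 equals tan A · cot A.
RHS = (sin A/cos A) · (cos A/sin A) = 1 = LHS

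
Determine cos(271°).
cos(271°) = 0.01745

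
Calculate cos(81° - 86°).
cos(81° - 86°) = cos 81° cos 86° + sin 81° sin 86° = 0.9962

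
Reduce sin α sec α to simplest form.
sin α sec α = tan α (using Reciprocal + quotient)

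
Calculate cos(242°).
cos(242°) = -0.4695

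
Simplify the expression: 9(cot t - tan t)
9(cot t - tan t) = 9(2 cot(2t)) (using Double angle)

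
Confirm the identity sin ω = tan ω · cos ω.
RHS = (sin ω/cos ω) · cos ω = sin ω = LHS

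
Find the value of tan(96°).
tan(96°) = -9.514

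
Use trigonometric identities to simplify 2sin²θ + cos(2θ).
2sin²θ + cos(2θ) = 1 (using Double angle)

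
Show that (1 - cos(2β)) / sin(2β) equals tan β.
LHS = 2sin²β / (2 sin β cos β) = sin β/cos β = tan β = RHS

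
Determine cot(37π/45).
cot(37π/45) = -1.6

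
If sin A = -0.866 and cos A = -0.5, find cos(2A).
cos(2A) = cos²A - sin²A = -0.5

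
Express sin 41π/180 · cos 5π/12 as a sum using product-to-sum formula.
sin 41π/180 cos 5π/12 = (1/2)[sin(41π/180+5π/12) + sin(41π/180-5π/12)]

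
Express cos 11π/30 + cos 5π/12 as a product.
cos 11π/30 + cos 5π/12 = 2 cos(47π/120) cos(-π/40)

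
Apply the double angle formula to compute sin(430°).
sin(430°) = 2 sin 215° cos 215° = 0.9397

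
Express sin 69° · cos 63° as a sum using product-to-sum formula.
sin 69° cos 63° = (1/2)[sin(69°+63°) + sin(69°-63°)]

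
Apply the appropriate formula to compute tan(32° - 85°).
tan(32° - 85°) = (tan 32° - tan 85°)/(1 + tan 32° tan 85°) = -1.327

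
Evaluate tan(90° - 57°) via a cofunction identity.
tan(90° - 57°) = cot(57°) = 0.6494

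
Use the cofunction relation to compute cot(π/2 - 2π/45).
cot(π/2 - 2π/45) = tan(2π/45) = 0.1405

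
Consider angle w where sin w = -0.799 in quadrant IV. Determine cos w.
cos w = √(1 - sin²w) = 0.6013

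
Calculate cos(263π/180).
cos(263π/180) = -0.1219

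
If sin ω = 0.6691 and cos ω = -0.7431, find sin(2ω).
sin(2ω) = 2 sin ω cos ω = -0.9944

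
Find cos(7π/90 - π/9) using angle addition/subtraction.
cos(7π/90 - π/9) = cos 7π/90 cos π/9 + sin 7π/90 sin π/9 = 0.9945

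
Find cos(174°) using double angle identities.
cos(174°) = cos²87° - sin²87° = -0.9945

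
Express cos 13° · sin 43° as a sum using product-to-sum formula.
cos 13° sin 43° = (1/2)[sin(13°+43°) - sin(13°-43°)]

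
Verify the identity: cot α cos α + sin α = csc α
LHS = cos²α/sin α + sin α = (cos²α + sin²α)/sin α = 1/sin α = csc α = RHS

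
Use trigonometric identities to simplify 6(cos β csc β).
6(cos β csc β) = 6(cot β) (using Reciprocal + quotient)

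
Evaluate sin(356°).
sin(356°) = -0.06976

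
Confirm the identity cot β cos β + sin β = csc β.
LHS = cos²β/sin β + sin β = (cos²β + sin²β)/sin β = 1/sin β = csc β = RHS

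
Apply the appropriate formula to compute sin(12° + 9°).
sin(12° + 9°) = sin 12° cos 9° + cos 12° sin 9° = 0.3584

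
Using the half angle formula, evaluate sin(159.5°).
sin(159.5°) = √((1 - cos 319°)/2) = 0.3502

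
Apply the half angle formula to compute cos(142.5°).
cos(142.5°) = -√((1 + cos 285°)/2) = -0.7934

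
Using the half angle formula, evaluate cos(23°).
cos(23°) = √((1 + cos 46°)/2) = 0.9205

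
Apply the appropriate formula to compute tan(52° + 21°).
tan(52° + 21°) = (tan 52° + tan 21°)/(1 - tan 52° tan 21°) = 3.271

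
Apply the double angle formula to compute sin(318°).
sin(318°) = 2 sin 159° cos 159° = -0.6691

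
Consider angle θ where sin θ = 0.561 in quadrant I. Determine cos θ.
cos θ = √(1 - sin²θ) = 0.8278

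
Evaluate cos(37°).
cos(37°) = 0.7986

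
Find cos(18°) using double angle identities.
cos(18°) = 1 - 2sin²9° = 0.9511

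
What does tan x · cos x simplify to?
tan x · cos x = sin x (using Quotient identity)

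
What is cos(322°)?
cos(322°) = 0.788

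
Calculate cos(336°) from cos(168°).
cos(336°) = cos²168° - sin²168° = 0.9135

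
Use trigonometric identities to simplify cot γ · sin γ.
cot γ · sin γ = cos γ (using Quotient identity)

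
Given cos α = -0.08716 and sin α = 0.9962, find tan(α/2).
tan(α/2) = sin α / (1 + cos α) = 1.091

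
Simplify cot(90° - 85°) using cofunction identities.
cot(90° - 85°) = tan(85°)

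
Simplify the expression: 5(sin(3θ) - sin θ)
5(sin(3θ) - sin θ) = 5(2 cos(2θ) sin θ) (using Sum-to-product)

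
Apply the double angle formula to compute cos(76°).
cos(76°) = 2cos²38° - 1 = 0.2419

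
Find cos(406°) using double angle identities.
cos(406°) = cos²203° - sin²203° = 0.6947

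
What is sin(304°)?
sin(304°) = -0.829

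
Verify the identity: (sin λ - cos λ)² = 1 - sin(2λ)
LHS = sin²λ - 2 sin λ cos λ + cos²λ = (sin²λ + cos²λ) - 2 sin λ cos λ = 1 - sin(2λ) = RHS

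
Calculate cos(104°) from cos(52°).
cos(104°) = cos²52° - sin²52° = -0.2419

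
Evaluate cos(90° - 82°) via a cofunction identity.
cos(90° - 82°) = sin(82°) = 0.9903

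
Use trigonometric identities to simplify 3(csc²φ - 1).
3(csc²φ - 1) = 3(cot²φ) (using Pythagorean identity)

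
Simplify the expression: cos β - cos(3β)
cos β - cos(3β) = 2 sin(2β) sin β (using Sum-to-product)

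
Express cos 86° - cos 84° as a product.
cos 86° - cos 84° = -2 sin(85°) sin(1°)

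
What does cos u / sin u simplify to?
cos u / sin u = cot u (using Quotient identity)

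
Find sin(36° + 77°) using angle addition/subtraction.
sin(36° + 77°) = sin 36° cos 77° + cos 36° sin 77° = 0.9205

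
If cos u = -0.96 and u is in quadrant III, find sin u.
sin u = -0.28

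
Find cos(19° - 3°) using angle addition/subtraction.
cos(19° - 3°) = cos 19° cos 3° + sin 19° sin 3° = 0.9613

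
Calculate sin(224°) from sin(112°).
sin(224°) = 2 sin 112° cos 112° = -0.6947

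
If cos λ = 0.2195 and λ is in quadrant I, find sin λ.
sin λ = 0.9756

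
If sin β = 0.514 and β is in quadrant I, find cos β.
cos β = 0.8578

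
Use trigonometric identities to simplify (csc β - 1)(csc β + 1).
(csc β - 1)(csc β + 1) = cot²β (using Diff. of squares)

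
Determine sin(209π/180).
sin(209π/180) = -0.4848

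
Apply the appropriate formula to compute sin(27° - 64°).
sin(27° - 64°) = sin 27° cos 64° - cos 27° sin 64° = -0.6018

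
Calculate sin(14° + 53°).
sin(14° + 53°) = sin 14° cos 53° + cos 14° sin 53° = 0.9205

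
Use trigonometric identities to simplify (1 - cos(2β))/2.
(1 - cos(2β))/2 = sin²β (using Power reduction)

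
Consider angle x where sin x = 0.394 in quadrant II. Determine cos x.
cos x = ±√(1 - sin²x) = -0.9191 (negative in QII)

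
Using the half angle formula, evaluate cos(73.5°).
cos(73.5°) = √((1 + cos 147°)/2) = 0.284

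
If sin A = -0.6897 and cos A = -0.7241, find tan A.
tan A = sin A / cos A = 0.9525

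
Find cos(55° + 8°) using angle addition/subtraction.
cos(55° + 8°) = cos 55° cos 8° - sin 55° sin 8° = 0.454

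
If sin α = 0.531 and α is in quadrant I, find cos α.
cos α = 0.8474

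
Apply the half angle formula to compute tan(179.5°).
tan(179.5°) = sin 359° / (1 + cos 359°) = -0.008727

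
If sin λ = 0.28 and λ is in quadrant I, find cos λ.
cos λ = 0.96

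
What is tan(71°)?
tan(71°) = 2.904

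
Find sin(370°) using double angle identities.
sin(370°) = 2 sin 185° cos 185° = 0.1736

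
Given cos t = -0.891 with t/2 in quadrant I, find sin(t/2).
sin(t/2) = ±√((1 - cos t)/2); positive since t/2 ∈ QI, so sin(t/2) = 0.9724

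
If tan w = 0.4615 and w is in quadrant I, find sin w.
sin w = 0.419 (using tan²w + 1 = sec²w)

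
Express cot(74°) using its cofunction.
cot(74°) = tan(90° - 74°) = tan(16°)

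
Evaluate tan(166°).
tan(166°) = -0.2493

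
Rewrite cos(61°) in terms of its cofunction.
cos(61°) = sin(90° - 61°) = sin(29°)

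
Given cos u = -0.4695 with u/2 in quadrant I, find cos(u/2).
cos(u/2) = ±√((1 + cos u)/2); positive since u/2 ∈ QI, so cos(u/2) = 0.515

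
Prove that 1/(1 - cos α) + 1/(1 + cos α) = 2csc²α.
LHS = [(1 + cos α) + (1 - cos α)] / [(1 - cos α)(1 + cos α)] = 2/(1 - cos²α) = 2/sin²α = 2csc²α = RHS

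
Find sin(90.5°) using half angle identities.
sin(90.5°) = √((1 - cos 181°)/2) = 1.0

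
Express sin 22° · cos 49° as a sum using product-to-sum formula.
sin 22° cos 49° = (1/2)[sin(22°+49°) + sin(22°-49°)]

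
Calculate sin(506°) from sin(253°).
sin(506°) = 2 sin 253° cos 253° = 0.5592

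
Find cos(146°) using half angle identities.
cos(146°) = -√((1 + cos 292°)/2) = -0.829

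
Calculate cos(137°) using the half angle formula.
cos(137°) = -√((1 + cos 274°)/2) = -0.7314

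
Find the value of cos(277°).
cos(277°) = 0.1219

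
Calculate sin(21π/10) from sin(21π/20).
sin(21π/10) = 2 sin 21π/20 cos 21π/20 = 0.309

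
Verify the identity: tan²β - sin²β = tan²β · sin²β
LHS = sin²β/cos²β - sin²β = sin²β(1/cos²β - 1) = sin²β · (1 - cos²β)/cos²β = sin²β · sin²β/cos²β = sin²β · tan²β = RHS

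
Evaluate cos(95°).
cos(95°) = -0.08716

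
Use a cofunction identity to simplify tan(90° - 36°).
tan(90° - 36°) = cot(36°)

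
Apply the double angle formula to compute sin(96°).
sin(96°) = 2 sin 48° cos 48° = 0.9945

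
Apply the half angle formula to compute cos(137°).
cos(137°) = -√((1 + cos 274°)/2) = -0.7314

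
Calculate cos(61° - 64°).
cos(61° - 64°) = cos 61° cos 64° + sin 61° sin 64° = 0.9986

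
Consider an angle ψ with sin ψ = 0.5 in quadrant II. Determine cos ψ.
cos ψ = ±√(1 - sin²ψ) = -0.866 (negative in QII)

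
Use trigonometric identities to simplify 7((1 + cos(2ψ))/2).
7((1 + cos(2ψ))/2) = 7(cos²ψ) (using Power reduction)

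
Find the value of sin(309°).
sin(309°) = -0.7771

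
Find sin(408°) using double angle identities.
sin(408°) = 2 sin 204° cos 204° = 0.7431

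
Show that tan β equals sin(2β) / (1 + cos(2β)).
RHS = 2 sin β cos β / (2cos²β) = sin β/cos β = tan β = LHS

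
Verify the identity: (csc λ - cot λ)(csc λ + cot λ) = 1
LHS = csc²λ - cot²λ = (1 + cot²λ) - cot²λ = 1 = RHS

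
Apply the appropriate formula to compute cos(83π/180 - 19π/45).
cos(83π/180 - 19π/45) = cos 83π/180 cos 19π/45 + sin 83π/180 sin 19π/45 = 0.9925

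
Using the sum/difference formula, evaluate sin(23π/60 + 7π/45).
sin(23π/60 + 7π/45) = sin 23π/60 cos 7π/45 + cos 23π/60 sin 7π/45 = 0.9925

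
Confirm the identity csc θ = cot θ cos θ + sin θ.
RHS = cos²θ/sin θ + sin θ = (cos²θ + sin²θ)/sin θ = 1/sin θ = csc θ = LHS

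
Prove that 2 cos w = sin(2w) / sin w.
RHS = 2 sin w cos w / sin w = 2 cos w = LHS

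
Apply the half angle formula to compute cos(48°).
cos(48°) = √((1 + cos 96°)/2) = 0.6691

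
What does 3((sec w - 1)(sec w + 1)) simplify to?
3((sec w - 1)(sec w + 1)) = 3(tan²w) (using Diff. of squares)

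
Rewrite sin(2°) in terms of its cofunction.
sin(2°) = cos(90° - 2°) = cos(88°)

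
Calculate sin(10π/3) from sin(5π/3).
sin(10π/3) = 2 sin 5π/3 cos 5π/3 = -√3/2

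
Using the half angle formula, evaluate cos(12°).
cos(12°) = √((1 + cos 24°)/2) = 0.9781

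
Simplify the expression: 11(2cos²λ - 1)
11(2cos²λ - 1) = 11(cos(2λ)) (using Double angle)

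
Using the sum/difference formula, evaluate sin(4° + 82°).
sin(4° + 82°) = sin 4° cos 82° + cos 4° sin 82° = 0.9976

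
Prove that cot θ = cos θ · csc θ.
RHS = cos θ · (1/sin θ) = cos θ/sin θ = cot θ = LHS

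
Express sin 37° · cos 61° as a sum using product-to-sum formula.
sin 37° cos 61° = (1/2)[sin(37°+61°) + sin(37°-61°)]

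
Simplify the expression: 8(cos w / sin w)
8(cos w / sin w) = 8(cot w) (using Quotient identity)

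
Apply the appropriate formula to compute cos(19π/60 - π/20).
cos(19π/60 - π/20) = cos 19π/60 cos π/20 + sin 19π/60 sin π/20 = 0.6691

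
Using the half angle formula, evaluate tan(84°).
tan(84°) = sin 168° / (1 + cos 168°) = 9.514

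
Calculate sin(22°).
sin(22°) = 0.3746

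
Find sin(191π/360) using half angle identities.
sin(191π/360) = √((1 - cos 191π/180)/2) = 0.9954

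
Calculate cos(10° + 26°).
cos(10° + 26°) = cos 10° cos 26° - sin 10° sin 26° = 0.809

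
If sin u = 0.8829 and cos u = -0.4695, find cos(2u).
cos(2u) = cos²u - sin²u = -0.5591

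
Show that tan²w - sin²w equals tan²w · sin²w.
LHS = sin²w/cos²w - sin²w = sin²w(1/cos²w - 1) = sin²w · (1 - cos²w)/cos²w = sin²w · sin²w/cos²w = sin²w · tan²w = RHS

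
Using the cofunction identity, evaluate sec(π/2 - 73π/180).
sec(π/2 - 73π/180) = csc(73π/180) = 1.046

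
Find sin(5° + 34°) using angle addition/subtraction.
sin(5° + 34°) = sin 5° cos 34° + cos 5° sin 34° = 0.6293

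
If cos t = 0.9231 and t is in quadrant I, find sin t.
sin t = 0.3846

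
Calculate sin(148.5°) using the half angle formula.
sin(148.5°) = √((1 - cos 297°)/2) = 0.5225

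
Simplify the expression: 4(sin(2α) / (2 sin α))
4(sin(2α) / (2 sin α)) = 4(cos α) (using Double angle)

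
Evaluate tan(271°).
tan(271°) = -57.29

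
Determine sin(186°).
sin(186°) = -0.1045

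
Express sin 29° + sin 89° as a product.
sin 29° + sin 89° = 2 sin(59°) cos(-30°)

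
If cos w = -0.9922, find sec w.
sec w = 1/cos w = -1.008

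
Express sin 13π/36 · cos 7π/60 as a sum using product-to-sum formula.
sin 13π/36 cos 7π/60 = (1/2)[sin(13π/36+7π/60) + sin(13π/36-7π/60)]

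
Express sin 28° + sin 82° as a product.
sin 28° + sin 82° = 2 sin(55°) cos(-27°)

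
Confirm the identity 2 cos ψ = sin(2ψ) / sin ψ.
RHS = 2 sin ψ cos ψ / sin ψ = 2 cos ψ = LHS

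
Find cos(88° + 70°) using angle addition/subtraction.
cos(88° + 70°) = cos 88° cos 70° - sin 88° sin 70° = -0.9272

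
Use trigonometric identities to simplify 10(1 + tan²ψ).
10(1 + tan²ψ) = 10(sec²ψ) (using Pythagorean identity)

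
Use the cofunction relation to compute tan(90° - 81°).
tan(90° - 81°) = cot(81°) = 0.1584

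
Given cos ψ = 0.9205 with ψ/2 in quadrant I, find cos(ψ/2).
cos(ψ/2) = ±√((1 + cos ψ)/2); positive since ψ/2 ∈ QI, so cos(ψ/2) = 0.9799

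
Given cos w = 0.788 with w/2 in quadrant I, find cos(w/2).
cos(w/2) = ±√((1 + cos w)/2); positive since w/2 ∈ QI, so cos(w/2) = 0.9455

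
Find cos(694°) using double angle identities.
cos(694°) = 1 - 2sin²347° = 0.8988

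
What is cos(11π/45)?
cos(11π/45) = 0.7193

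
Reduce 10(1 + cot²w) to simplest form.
10(1 + cot²w) = 10(csc²w) (using Pythagorean identity)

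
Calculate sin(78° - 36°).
sin(78° - 36°) = sin 78° cos 36° - cos 78° sin 36° = 0.6691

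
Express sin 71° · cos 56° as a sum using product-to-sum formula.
sin 71° cos 56° = (1/2)[sin(71°+56°) + sin(71°-56°)]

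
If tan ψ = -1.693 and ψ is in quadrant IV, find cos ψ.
cos ψ = 0.5086 (using tan²ψ + 1 = sec²ψ)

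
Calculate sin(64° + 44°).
sin(64° + 44°) = sin 64° cos 44° + cos 64° sin 44° = 0.9511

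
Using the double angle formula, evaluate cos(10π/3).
cos(10π/3) = cos²5π/3 - sin²5π/3 = -1/2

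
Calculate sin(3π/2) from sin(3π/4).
sin(3π/2) = 2 sin 3π/4 cos 3π/4 = -1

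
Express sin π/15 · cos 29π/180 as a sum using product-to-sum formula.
sin π/15 cos 29π/180 = (1/2)[sin(π/15+29π/180) + sin(π/15-29π/180)]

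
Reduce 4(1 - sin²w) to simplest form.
4(1 - sin²w) = 4(cos²w) (using Pythagorean identity)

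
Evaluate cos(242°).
cos(242°) = -0.4695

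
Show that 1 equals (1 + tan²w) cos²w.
RHS = sec²w · cos²w = (1/cos²w) · cos²w = 1 = LHS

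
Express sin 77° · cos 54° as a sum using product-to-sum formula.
sin 77° cos 54° = (1/2)[sin(77°+54°) + sin(77°-54°)]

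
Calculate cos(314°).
cos(314°) = 0.6947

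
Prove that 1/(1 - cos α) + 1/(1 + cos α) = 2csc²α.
LHS = [(1 + cos α) + (1 - cos α)] / [(1 - cos α)(1 + cos α)] = 2/(1 - cos²α) = 2/sin²α = 2csc²α = RHS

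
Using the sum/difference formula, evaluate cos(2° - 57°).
cos(2° - 57°) = cos 2° cos 57° + sin 2° sin 57° = 0.5736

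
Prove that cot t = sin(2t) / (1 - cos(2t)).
RHS = 2 sin t cos t / (2sin²t) = cos t/sin t = cot t = LHS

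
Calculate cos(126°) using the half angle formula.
cos(126°) = -√((1 + cos 252°)/2) = -0.5878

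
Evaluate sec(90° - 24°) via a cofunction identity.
sec(90° - 24°) = csc(24°) = 2.459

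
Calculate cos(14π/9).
cos(14π/9) = 0.1736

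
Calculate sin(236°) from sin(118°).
sin(236°) = 2 sin 118° cos 118° = -0.829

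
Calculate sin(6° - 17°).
sin(6° - 17°) = sin 6° cos 17° - cos 6° sin 17° = -0.1908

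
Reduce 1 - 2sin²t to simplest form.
1 - 2sin²t = cos(2t) (using Double angle)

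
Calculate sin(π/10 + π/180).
sin(π/10 + π/180) = sin π/10 cos π/180 + cos π/10 sin π/180 = 0.3256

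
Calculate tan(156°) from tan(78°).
tan(156°) = 2 tan 78° / (1 - tan²78°) = -0.4452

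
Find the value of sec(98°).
sec(98°) = -7.185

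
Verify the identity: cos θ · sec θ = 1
LHS = cos θ · (1/cos θ) = 1 = RHS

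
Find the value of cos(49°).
cos(49°) = 0.6561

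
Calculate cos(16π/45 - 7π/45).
cos(16π/45 - 7π/45) = cos 16π/45 cos 7π/45 + sin 16π/45 sin 7π/45 = 0.809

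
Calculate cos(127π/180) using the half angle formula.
cos(127π/180) = -√((1 + cos 127π/90)/2) = -0.6018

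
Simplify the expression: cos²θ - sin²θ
cos²θ - sin²θ = cos(2θ) (using Double angle)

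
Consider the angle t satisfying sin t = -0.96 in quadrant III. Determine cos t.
cos t = ±√(1 - sin²t) = -0.28 (negative in QIII)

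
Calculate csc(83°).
csc(83°) = 1.008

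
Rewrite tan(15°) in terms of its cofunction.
tan(15°) = cot(90° - 15°) = cot(75°)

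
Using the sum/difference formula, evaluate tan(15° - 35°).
tan(15° - 35°) = (tan 15° - tan 35°)/(1 + tan 15° tan 35°) = -0.364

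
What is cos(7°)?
cos(7°) = 0.9925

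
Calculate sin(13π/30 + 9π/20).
sin(13π/30 + 9π/20) = sin 13π/30 cos 9π/20 + cos 13π/30 sin 9π/20 = 0.3584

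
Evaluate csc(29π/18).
csc(29π/18) = -1.064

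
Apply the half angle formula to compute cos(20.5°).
cos(20.5°) = √((1 + cos 41°)/2) = 0.9367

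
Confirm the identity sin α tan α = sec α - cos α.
RHS = 1/cos α - cos α = (1 - cos²α)/cos α = sin²α/cos α = sin α · (sin α/cos α) = sin α tan α = LHS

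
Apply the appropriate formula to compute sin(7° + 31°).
sin(7° + 31°) = sin 7° cos 31° + cos 7° sin 31° = 0.6157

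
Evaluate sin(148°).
sin(148°) = 0.5299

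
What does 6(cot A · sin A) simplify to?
6(cot A · sin A) = 6(cos A) (using Quotient identity)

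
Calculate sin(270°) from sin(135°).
sin(270°) = 2 sin 135° cos 135° = -1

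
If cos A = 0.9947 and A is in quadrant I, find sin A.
sin A = 0.1028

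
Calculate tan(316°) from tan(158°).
tan(316°) = 2 tan 158° / (1 - tan²158°) = -0.9657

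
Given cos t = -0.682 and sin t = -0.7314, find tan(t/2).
tan(t/2) = sin t / (1 + cos t) = -2.3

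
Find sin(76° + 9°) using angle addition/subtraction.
sin(76° + 9°) = sin 76° cos 9° + cos 76° sin 9° = 0.9962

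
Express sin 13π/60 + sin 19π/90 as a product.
sin 13π/60 + sin 19π/90 = 2 sin(77π/360) cos(π/360)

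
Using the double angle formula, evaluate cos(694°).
cos(694°) = 2cos²347° - 1 = 0.8988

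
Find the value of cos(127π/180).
cos(127π/180) = -0.6018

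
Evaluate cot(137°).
cot(137°) = -1.072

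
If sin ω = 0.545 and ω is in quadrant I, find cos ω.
cos ω = 0.8384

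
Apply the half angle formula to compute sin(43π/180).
sin(43π/180) = √((1 - cos 43π/90)/2) = 0.682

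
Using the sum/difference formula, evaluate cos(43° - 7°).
cos(43° - 7°) = cos 43° cos 7° + sin 43° sin 7° = 0.809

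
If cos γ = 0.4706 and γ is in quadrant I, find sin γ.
sin γ = 0.8823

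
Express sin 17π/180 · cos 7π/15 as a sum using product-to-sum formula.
sin 17π/180 cos 7π/15 = (1/2)[sin(17π/180+7π/15) + sin(17π/180-7π/15)]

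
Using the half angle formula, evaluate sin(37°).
sin(37°) = √((1 - cos 74°)/2) = 0.6018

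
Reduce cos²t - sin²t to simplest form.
cos²t - sin²t = cos(2t) (using Double angle)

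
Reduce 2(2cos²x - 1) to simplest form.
2(2cos²x - 1) = 2(cos(2x)) (using Double angle)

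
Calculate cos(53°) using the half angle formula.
cos(53°) = √((1 + cos 106°)/2) = 0.6018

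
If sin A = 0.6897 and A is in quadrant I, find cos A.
cos A = 0.7241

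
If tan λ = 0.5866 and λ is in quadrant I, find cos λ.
cos λ = 0.8626 (using tan²λ + 1 = sec²λ)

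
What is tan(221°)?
tan(221°) = 0.8693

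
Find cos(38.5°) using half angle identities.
cos(38.5°) = √((1 + cos 77°)/2) = 0.7826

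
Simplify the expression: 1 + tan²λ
1 + tan²λ = sec²λ (using Pythagorean identity)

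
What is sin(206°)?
sin(206°) = -0.4384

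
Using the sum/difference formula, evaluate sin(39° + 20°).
sin(39° + 20°) = sin 39° cos 20° + cos 39° sin 20° = 0.8572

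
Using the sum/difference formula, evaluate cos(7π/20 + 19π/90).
cos(7π/20 + 19π/90) = cos 7π/20 cos 19π/90 - sin 7π/20 sin 19π/90 = -0.1908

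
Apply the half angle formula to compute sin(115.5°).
sin(115.5°) = √((1 - cos 231°)/2) = 0.9026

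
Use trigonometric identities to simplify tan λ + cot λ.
tan λ + cot λ = sec λ csc λ (using Quotient identities)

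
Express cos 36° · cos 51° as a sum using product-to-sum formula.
cos 36° cos 51° = (1/2)[cos(36°-51°) + cos(36°+51°)]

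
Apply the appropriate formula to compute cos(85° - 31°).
cos(85° - 31°) = cos 85° cos 31° + sin 85° sin 31° = 0.5878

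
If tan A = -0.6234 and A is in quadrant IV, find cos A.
cos A = 0.8486 (using tan²A + 1 = sec²A)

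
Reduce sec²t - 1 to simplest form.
sec²t - 1 = tan²t (using Pythagorean identity)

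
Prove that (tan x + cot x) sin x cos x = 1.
LHS = (sin x/cos x + cos x/sin x) sin x cos x = ((sin²x + cos²x)/(sin x cos x)) · sin x cos x = sin²x + cos²x = 1 = RHS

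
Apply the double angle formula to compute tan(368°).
tan(368°) = 2 tan 184° / (1 - tan²184°) = 0.1405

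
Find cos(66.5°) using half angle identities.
cos(66.5°) = √((1 + cos 133°)/2) = 0.3987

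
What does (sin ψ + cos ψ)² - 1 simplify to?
(sin ψ + cos ψ)² - 1 = sin(2ψ) (using Pythagorean + double angle)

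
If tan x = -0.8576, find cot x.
cot x = 1/tan x = -1.166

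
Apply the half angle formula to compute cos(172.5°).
cos(172.5°) = -√((1 + cos 345°)/2) = -0.9914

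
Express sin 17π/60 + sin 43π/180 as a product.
sin 17π/60 + sin 43π/180 = 2 sin(47π/180) cos(π/45)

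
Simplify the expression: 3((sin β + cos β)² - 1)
3((sin β + cos β)² - 1) = 3(sin(2β)) (using Pythagorean + double angle)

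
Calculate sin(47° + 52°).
sin(47° + 52°) = sin 47° cos 52° + cos 47° sin 52° = 0.9877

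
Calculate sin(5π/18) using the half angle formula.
sin(5π/18) = √((1 - cos 5π/9)/2) = 0.766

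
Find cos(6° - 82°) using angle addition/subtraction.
cos(6° - 82°) = cos 6° cos 82° + sin 6° sin 82° = 0.2419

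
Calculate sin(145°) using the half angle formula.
sin(145°) = √((1 - cos 290°)/2) = 0.5736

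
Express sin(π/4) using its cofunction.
sin(π/4) = cos(π/2 - π/4) = cos(π/4)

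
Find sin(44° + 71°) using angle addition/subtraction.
sin(44° + 71°) = sin 44° cos 71° + cos 44° sin 71° = 0.9063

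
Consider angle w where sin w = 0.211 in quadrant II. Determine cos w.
cos w = ±√(1 - sin²w) = -0.9775 (negative in QII)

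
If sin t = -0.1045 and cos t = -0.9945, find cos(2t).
cos(2t) = cos²t - sin²t = 0.9781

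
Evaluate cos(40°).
cos(40°) = 0.766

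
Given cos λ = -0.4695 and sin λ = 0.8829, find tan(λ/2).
tan(λ/2) = sin λ / (1 + cos λ) = 1.664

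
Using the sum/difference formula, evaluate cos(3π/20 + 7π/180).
cos(3π/20 + 7π/180) = cos 3π/20 cos 7π/180 - sin 3π/20 sin 7π/180 = 0.829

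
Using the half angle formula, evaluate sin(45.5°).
sin(45.5°) = √((1 - cos 91°)/2) = 0.7133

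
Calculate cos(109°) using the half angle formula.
cos(109°) = -√((1 + cos 218°)/2) = -0.3256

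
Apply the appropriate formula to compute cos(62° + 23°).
cos(62° + 23°) = cos 62° cos 23° - sin 62° sin 23° = 0.08716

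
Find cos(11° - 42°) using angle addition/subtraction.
cos(11° - 42°) = cos 11° cos 42° + sin 11° sin 42° = 0.8572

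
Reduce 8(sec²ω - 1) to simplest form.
8(sec²ω - 1) = 8(tan²ω) (using Pythagorean identity)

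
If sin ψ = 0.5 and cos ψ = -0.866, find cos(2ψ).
cos(2ψ) = cos²ψ - sin²ψ = 0.5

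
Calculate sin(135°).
sin(135°) = √2/2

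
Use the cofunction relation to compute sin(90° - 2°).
sin(90° - 2°) = cos(2°) = 0.9994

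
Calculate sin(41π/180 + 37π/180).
sin(41π/180 + 37π/180) = sin 41π/180 cos 37π/180 + cos 41π/180 sin 37π/180 = 0.9781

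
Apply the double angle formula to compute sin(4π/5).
sin(4π/5) = 2 sin 2π/5 cos 2π/5 = 0.5878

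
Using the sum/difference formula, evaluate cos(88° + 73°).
cos(88° + 73°) = cos 88° cos 73° - sin 88° sin 73° = -0.9455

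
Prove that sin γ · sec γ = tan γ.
LHS = sin γ · (1/cos γ) = sin γ/cos γ = tan γ = RHS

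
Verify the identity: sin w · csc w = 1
LHS = sin w · (1/sin w) = 1 = RHS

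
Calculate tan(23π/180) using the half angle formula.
tan(23π/180) = sin 23π/90 / (1 + cos 23π/90) = 0.4245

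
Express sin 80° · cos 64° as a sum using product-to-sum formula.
sin 80° cos 64° = (1/2)[sin(80°+64°) + sin(80°-64°)]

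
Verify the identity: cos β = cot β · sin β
RHS = (cos β/sin β) · sin β = cos β = LHS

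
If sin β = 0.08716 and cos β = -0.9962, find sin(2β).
sin(2β) = 2 sin β cos β = -0.1737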